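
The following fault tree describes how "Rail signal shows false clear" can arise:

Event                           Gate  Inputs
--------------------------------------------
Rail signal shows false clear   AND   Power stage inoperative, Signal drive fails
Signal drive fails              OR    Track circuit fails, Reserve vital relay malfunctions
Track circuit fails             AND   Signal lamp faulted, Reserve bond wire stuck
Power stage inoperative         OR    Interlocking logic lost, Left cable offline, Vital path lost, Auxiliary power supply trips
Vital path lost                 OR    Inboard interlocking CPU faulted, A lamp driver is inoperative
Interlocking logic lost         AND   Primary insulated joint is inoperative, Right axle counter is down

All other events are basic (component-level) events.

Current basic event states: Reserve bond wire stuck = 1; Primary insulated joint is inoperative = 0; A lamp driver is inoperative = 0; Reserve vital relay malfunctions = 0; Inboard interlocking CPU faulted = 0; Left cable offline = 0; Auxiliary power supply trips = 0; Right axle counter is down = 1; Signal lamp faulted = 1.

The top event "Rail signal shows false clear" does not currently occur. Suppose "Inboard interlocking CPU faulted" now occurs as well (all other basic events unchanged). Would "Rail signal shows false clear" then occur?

Counterfactual: set "Inboard interlocking CPU faulted" to occurred.
Interlocking logic lost [AND]: Primary insulated joint is inoperative=not, Right axle counter is down=occurs → not all inputs occur → does not occur.
Vital path lost [OR]: Inboard interlocking CPU faulted=occurs, A lamp driver is inoperative=not → at least one input occurs → occurs.
Power stage inoperative [OR]: Interlocking logic lost=not, Left cable offline=not, Vital path lost=occurs, Auxiliary power supply trips=not → at least one input occurs → occurs.
Track circuit fails [AND]: Signal lamp faulted=occurs, Reserve bond wire stuck=occurs → all inputs occur → occurs.
Signal drive fails [OR]: Track circuit fails=occurs, Reserve vital relay malfunctions=not → at least one input occurs → occurs.
Rail signal shows false clear [AND]: Power stage inoperative=occurs, Signal drive fails=occurs → all inputs occur → occurs.

Yes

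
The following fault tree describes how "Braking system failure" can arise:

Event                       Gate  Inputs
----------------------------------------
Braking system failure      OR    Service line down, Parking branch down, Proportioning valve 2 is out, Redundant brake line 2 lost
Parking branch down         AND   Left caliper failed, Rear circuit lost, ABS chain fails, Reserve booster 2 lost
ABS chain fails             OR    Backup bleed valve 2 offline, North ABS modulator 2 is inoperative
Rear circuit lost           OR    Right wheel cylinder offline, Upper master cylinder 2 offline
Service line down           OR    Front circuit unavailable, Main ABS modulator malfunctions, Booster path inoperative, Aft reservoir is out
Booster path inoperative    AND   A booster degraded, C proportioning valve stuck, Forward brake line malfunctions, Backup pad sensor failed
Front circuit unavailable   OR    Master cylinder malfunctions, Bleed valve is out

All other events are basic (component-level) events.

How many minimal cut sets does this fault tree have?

Front circuit unavailable [OR]: union of children's cut sets → 2 cut set(s).
Booster path inoperative [AND]: one cut set from each child combined → 1 × 1 × 1 × 1 = 1 cut set(s).
Service line down [OR]: union of children's cut sets → 5 cut set(s).
Rear circuit lost [OR]: union of children's cut sets → 2 cut set(s).
ABS chain fails [OR]: union of children's cut sets → 2 cut set(s).
Parking branch down [AND]: one cut set from each child combined → 1 × 2 × 2 × 1 = 4 cut set(s).
Braking system failure [OR]: union of children's cut sets → 11 cut set(s).

11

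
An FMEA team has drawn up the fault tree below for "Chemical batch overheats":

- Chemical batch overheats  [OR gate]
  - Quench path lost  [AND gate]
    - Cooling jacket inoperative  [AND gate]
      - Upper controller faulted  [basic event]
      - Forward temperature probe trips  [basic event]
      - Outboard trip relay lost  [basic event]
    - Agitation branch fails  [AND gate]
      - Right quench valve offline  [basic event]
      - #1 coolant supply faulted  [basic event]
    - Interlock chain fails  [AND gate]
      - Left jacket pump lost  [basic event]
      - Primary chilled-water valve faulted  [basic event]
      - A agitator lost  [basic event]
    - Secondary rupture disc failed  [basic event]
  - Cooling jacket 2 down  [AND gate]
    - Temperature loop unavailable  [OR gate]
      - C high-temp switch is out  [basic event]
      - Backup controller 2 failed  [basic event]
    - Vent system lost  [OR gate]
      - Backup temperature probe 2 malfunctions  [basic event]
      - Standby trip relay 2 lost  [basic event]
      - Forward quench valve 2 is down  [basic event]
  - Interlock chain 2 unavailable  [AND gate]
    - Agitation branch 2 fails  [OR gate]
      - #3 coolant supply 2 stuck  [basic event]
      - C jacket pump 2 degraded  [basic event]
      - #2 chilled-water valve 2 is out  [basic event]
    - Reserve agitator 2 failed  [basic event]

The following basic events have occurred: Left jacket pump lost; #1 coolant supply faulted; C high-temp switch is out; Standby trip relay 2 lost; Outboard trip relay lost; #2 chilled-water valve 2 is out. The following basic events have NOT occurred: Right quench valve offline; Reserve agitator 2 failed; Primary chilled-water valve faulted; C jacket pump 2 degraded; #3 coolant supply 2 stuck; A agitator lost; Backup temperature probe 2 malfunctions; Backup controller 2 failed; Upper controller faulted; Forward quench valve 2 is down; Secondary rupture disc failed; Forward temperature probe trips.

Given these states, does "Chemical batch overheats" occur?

Yes

Cooling jacket inoperative [AND]: Upper controller faulted=not, Forward temperature probe trips=not, Outboard trip relay lost=occurs → not all inputs occur → does not occur.
Agitation branch fails [AND]: Right quench valve offline=not, #1 coolant supply faulted=occurs → not all inputs occur → does not occur.
Interlock chain fails [AND]: Left jacket pump lost=occurs, Primary chilled-water valve faulted=not, A agitator lost=not → not all inputs occur → does not occur.
Quench path lost [AND]: Cooling jacket inoperative=not, Agitation branch fails=not, Interlock chain fails=not, Secondary rupture disc failed=not → not all inputs occur → does not occur.
Temperature loop unavailable [OR]: C high-temp switch is out=occurs, Backup controller 2 failed=not → at least one input occurs → occurs.
Vent system lost [OR]: Backup temperature probe 2 malfunctions=not, Standby trip relay 2 lost=occurs, Forward quench valve 2 is down=not → at least one input occurs → occurs.
Cooling jacket 2 down [AND]: Temperature loop unavailable=occurs, Vent system lost=occurs → all inputs occur → occurs.
Agitation branch 2 fails [OR]: #3 coolant supply 2 stuck=not, C jacket pump 2 degraded=not, #2 chilled-water valve 2 is out=occurs → at least one input occurs → occurs.
Interlock chain 2 unavailable [AND]: Agitation branch 2 fails=occurs, Reserve agitator 2 failed=not → not all inputs occur → does not occur.
Chemical batch overheats [OR]: Quench path lost=not, Cooling jacket 2 down=occurs, Interlock chain 2 unavailable=not → at least one input occurs → occurs.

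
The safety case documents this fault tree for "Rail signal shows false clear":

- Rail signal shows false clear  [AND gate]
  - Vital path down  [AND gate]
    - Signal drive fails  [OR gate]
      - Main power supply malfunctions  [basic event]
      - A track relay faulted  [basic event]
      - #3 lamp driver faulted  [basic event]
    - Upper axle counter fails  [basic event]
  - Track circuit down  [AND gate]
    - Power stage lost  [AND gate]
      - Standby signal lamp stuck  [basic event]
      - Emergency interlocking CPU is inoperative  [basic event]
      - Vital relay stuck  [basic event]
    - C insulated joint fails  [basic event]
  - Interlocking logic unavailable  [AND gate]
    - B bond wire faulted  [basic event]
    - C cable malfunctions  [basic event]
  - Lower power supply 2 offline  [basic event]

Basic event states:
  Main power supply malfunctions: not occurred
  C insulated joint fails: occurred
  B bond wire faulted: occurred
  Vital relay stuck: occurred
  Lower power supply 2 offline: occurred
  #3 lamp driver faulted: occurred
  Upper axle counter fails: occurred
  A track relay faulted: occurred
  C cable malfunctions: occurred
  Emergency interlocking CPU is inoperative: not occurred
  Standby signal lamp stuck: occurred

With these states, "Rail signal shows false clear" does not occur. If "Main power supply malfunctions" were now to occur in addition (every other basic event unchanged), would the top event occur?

Counterfactual: set "Main power supply malfunctions" to occurred.
Signal drive fails [OR]: Main power supply malfunctions=occurs, A track relay faulted=occurs, #3 lamp driver faulted=occurs → at least one input occurs → occurs.
Vital path down [AND]: Signal drive fails=occurs, Upper axle counter fails=occurs → all inputs occur → occurs.
Power stage lost [AND]: Standby signal lamp stuck=occurs, Emergency interlocking CPU is inoperative=not, Vital relay stuck=occurs → not all inputs occur → does not occur.
Track circuit down [AND]: Power stage lost=not, C insulated joint fails=occurs → not all inputs occur → does not occur.
Interlocking logic unavailable [AND]: B bond wire faulted=occurs, C cable malfunctions=occurs → all inputs occur → occurs.
Rail signal shows false clear [AND]: Vital path down=occurs, Track circuit down=not, Interlocking logic unavailable=occurs, Lower power supply 2 offline=occurs → not all inputs occur → does not occur.

No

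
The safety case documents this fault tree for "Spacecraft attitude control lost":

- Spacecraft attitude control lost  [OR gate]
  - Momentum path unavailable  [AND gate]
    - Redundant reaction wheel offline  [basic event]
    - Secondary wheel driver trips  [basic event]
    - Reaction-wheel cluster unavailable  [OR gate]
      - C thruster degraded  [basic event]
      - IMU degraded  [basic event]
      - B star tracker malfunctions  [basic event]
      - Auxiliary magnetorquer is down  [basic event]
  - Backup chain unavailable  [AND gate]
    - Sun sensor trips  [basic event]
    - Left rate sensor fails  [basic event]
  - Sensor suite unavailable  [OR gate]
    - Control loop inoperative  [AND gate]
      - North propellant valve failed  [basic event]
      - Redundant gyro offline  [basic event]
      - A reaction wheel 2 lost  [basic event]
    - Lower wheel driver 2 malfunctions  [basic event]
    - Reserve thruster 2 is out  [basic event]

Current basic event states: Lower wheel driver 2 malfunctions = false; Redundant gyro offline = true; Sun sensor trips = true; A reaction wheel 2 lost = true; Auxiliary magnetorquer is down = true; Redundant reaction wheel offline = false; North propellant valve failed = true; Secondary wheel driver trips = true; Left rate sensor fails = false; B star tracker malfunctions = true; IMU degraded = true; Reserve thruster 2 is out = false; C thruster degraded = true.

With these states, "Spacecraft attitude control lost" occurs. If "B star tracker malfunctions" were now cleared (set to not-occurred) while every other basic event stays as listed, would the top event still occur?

Yes

Counterfactual: set "B star tracker malfunctions" to not occurred.
Reaction-wheel cluster unavailable [OR]: C thruster degraded=occurs, IMU degraded=occurs, B star tracker malfunctions=not, Auxiliary magnetorquer is down=occurs → at least one input occurs → occurs.
Momentum path unavailable [AND]: Redundant reaction wheel offline=not, Secondary wheel driver trips=occurs, Reaction-wheel cluster unavailable=occurs → not all inputs occur → does not occur.
Backup chain unavailable [AND]: Sun sensor trips=occurs, Left rate sensor fails=not → not all inputs occur → does not occur.
Control loop inoperative [AND]: North propellant valve failed=occurs, Redundant gyro offline=occurs, A reaction wheel 2 lost=occurs → all inputs occur → occurs.
Sensor suite unavailable [OR]: Control loop inoperative=occurs, Lower wheel driver 2 malfunctions=not, Reserve thruster 2 is out=not → at least one input occurs → occurs.
Spacecraft attitude control lost [OR]: Momentum path unavailable=not, Backup chain unavailable=not, Sensor suite unavailable=occurs → at least one input occurs → occurs.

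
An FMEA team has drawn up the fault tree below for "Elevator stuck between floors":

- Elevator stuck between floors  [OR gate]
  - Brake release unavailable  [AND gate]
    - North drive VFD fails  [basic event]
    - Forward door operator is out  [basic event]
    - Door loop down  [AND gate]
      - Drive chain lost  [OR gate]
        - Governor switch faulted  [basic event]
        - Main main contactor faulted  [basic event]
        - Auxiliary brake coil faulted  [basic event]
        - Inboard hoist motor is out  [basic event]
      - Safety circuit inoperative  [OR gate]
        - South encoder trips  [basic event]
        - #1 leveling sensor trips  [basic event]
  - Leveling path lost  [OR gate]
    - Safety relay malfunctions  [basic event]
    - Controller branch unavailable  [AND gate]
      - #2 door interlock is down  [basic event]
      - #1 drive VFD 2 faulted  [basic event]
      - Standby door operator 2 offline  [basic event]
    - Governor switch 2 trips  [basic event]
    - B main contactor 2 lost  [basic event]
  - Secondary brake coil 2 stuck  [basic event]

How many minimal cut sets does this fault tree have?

13

Drive chain lost [OR]: union of children's cut sets → 4 cut set(s).
Safety circuit inoperative [OR]: union of children's cut sets → 2 cut set(s).
Door loop down [AND]: one cut set from each child combined → 4 × 2 = 8 cut set(s).
Brake release unavailable [AND]: one cut set from each child combined → 1 × 1 × 8 = 8 cut set(s).
Controller branch unavailable [AND]: one cut set from each child combined → 1 × 1 × 1 = 1 cut set(s).
Leveling path lost [OR]: union of children's cut sets → 4 cut set(s).
Elevator stuck between floors [OR]: union of children's cut sets → 13 cut set(s).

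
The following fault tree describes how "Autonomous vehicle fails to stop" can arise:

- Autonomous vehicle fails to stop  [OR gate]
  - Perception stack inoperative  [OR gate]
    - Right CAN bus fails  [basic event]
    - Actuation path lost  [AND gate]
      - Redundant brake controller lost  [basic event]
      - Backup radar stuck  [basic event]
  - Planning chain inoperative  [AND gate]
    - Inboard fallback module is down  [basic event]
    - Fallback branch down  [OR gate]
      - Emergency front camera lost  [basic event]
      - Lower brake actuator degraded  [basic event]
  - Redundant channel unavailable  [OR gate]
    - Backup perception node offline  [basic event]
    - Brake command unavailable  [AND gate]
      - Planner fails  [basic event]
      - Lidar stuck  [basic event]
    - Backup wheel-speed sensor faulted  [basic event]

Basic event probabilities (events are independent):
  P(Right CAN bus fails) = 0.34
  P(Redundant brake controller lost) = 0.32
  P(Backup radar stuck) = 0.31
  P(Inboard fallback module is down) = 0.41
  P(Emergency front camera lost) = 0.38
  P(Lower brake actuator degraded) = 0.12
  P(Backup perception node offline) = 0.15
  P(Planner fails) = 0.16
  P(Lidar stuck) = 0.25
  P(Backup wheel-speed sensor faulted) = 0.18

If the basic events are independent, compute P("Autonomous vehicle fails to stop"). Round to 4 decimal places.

0.6763

P(Actuation path lost) [AND] = 0.32 × 0.31 = 0.099200
P(Perception stack inoperative) [OR] = 1 − (1−0.34) × (1−0.099200) = 0.405472
P(Fallback branch down) [OR] = 1 − (1−0.38) × (1−0.12) = 0.454400
P(Planning chain inoperative) [AND] = 0.41 × 0.454400 = 0.186304
P(Brake command unavailable) [AND] = 0.16 × 0.25 = 0.040000
P(Redundant channel unavailable) [OR] = 1 − (1−0.15) × (1−0.040000) × (1−0.18) = 0.330880
P(Autonomous vehicle fails to stop) [OR] = 1 − (1−0.405472) × (1−0.186304) × (1−0.330880) = 0.676303
Rounded to 4 decimal places: P(Autonomous vehicle fails to stop) ≈ 0.6763.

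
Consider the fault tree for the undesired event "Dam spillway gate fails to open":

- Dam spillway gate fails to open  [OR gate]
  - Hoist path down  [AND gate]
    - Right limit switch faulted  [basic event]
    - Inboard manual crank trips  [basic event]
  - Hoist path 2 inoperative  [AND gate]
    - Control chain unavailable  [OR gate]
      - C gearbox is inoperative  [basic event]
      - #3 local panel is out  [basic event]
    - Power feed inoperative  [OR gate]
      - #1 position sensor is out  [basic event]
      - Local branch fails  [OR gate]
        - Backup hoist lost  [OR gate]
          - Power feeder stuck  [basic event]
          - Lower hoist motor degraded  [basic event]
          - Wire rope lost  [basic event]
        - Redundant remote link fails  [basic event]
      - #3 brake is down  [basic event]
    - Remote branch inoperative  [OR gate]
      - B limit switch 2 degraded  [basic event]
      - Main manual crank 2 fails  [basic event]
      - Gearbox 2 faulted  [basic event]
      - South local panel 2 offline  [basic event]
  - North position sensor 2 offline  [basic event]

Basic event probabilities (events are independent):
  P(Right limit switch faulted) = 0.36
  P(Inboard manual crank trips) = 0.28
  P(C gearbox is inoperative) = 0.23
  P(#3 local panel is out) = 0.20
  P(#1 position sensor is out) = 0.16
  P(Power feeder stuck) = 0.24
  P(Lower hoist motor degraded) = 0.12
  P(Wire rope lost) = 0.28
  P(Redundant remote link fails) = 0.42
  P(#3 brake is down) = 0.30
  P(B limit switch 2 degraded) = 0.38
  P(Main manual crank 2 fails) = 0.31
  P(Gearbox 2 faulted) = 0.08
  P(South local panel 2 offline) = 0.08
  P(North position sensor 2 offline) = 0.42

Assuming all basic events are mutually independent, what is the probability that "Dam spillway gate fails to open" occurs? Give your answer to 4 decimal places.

P(Hoist path down) [AND] = 0.36 × 0.28 = 0.100800
P(Control chain unavailable) [OR] = 1 − (1−0.23) × (1−0.20) = 0.384000
P(Backup hoist lost) [OR] = 1 − (1−0.24) × (1−0.12) × (1−0.28) = 0.518464
P(Local branch fails) [OR] = 1 − (1−0.518464) × (1−0.42) = 0.720709
P(Power feed inoperative) [OR] = 1 − (1−0.16) × (1−0.720709) × (1−0.30) = 0.835777
P(Remote branch inoperative) [OR] = 1 − (1−0.38) × (1−0.31) × (1−0.08) × (1−0.08) = 0.637910
P(Hoist path 2 inoperative) [AND] = 0.384000 × 0.835777 × 0.637910 = 0.204730
P(Dam spillway gate fails to open) [OR] = 1 − (1−0.100800) × (1−0.204730) × (1−0.42) = 0.585238
Rounded to 4 decimal places: P(Dam spillway gate fails to open) ≈ 0.5852.

0.5852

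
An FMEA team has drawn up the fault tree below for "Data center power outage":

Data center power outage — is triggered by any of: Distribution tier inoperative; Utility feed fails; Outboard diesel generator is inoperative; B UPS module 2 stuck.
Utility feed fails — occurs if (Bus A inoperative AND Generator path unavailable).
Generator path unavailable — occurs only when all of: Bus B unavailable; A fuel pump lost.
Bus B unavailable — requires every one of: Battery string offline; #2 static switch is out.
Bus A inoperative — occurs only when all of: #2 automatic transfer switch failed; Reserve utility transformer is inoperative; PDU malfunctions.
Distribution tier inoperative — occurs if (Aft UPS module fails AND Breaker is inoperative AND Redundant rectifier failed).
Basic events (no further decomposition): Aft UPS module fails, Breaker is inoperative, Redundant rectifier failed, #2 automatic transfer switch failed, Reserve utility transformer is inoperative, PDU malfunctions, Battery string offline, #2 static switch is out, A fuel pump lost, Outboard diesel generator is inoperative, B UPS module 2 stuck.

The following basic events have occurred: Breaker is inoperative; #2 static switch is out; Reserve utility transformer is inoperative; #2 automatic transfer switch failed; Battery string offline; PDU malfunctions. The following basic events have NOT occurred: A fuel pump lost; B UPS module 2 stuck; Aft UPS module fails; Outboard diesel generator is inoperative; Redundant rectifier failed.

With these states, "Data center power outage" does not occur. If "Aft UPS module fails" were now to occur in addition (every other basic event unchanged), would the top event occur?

No

Counterfactual: set "Aft UPS module fails" to occurred.
Distribution tier inoperative [AND]: Aft UPS module fails=occurs, Breaker is inoperative=occurs, Redundant rectifier failed=not → not all inputs occur → does not occur.
Bus A inoperative [AND]: #2 automatic transfer switch failed=occurs, Reserve utility transformer is inoperative=occurs, PDU malfunctions=occurs → all inputs occur → occurs.
Bus B unavailable [AND]: Battery string offline=occurs, #2 static switch is out=occurs → all inputs occur → occurs.
Generator path unavailable [AND]: Bus B unavailable=occurs, A fuel pump lost=not → not all inputs occur → does not occur.
Utility feed fails [AND]: Bus A inoperative=occurs, Generator path unavailable=not → not all inputs occur → does not occur.
Data center power outage [OR]: Distribution tier inoperative=not, Utility feed fails=not, Outboard diesel generator is inoperative=not, B UPS module 2 stuck=not → no input occurs → does not occur.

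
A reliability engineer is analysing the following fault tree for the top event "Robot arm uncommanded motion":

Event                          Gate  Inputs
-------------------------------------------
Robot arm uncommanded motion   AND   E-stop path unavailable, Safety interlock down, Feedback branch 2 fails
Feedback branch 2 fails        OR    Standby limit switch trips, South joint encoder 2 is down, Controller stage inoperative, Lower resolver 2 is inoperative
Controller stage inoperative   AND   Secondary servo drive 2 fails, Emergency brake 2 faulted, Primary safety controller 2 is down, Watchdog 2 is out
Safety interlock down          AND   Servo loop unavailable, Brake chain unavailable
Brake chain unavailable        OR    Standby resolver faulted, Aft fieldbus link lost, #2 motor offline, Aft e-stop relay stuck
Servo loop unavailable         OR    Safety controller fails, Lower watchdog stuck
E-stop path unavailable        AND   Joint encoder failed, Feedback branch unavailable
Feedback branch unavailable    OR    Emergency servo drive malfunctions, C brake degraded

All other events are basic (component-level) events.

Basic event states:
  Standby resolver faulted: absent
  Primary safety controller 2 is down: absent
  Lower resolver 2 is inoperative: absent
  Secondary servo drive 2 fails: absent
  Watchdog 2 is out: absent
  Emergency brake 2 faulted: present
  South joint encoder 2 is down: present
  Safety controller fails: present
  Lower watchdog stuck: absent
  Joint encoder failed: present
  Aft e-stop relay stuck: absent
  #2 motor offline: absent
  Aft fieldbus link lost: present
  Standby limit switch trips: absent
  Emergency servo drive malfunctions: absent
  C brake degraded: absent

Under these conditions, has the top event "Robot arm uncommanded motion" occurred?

No

Feedback branch unavailable [OR]: Emergency servo drive malfunctions=not, C brake degraded=not → no input occurs → does not occur.
E-stop path unavailable [AND]: Joint encoder failed=occurs, Feedback branch unavailable=not → not all inputs occur → does not occur.
Servo loop unavailable [OR]: Safety controller fails=occurs, Lower watchdog stuck=not → at least one input occurs → occurs.
Brake chain unavailable [OR]: Standby resolver faulted=not, Aft fieldbus link lost=occurs, #2 motor offline=not, Aft e-stop relay stuck=not → at least one input occurs → occurs.
Safety interlock down [AND]: Servo loop unavailable=occurs, Brake chain unavailable=occurs → all inputs occur → occurs.
Controller stage inoperative [AND]: Secondary servo drive 2 fails=not, Emergency brake 2 faulted=occurs, Primary safety controller 2 is down=not, Watchdog 2 is out=not → not all inputs occur → does not occur.
Feedback branch 2 fails [OR]: Standby limit switch trips=not, South joint encoder 2 is down=occurs, Controller stage inoperative=not, Lower resolver 2 is inoperative=not → at least one input occurs → occurs.
Robot arm uncommanded motion [AND]: E-stop path unavailable=not, Safety interlock down=occurs, Feedback branch 2 fails=occurs → not all inputs occur → does not occur.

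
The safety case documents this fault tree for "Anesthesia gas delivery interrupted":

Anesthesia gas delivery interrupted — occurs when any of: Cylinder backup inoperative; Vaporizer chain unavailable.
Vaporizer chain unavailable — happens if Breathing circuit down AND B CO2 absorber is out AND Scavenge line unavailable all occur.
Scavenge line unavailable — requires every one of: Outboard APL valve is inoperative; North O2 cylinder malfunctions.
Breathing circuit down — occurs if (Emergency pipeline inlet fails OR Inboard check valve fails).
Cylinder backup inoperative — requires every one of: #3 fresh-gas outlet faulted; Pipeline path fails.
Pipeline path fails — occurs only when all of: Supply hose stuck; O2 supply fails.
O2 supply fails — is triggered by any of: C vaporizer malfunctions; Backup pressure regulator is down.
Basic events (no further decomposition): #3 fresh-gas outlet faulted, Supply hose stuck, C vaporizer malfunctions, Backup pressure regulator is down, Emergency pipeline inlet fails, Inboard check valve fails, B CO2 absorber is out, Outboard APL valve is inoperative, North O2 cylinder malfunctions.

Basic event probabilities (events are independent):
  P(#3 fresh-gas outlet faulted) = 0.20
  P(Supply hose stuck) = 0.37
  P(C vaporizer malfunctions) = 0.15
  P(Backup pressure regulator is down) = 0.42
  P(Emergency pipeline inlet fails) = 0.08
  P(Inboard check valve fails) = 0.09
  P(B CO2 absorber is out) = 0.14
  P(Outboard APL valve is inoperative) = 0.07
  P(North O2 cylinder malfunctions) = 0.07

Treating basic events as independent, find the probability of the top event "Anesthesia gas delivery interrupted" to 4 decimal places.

P(O2 supply fails) [OR] = 1 − (1−0.15) × (1−0.42) = 0.507000
P(Pipeline path fails) [AND] = 0.37 × 0.507000 = 0.187590
P(Cylinder backup inoperative) [AND] = 0.20 × 0.187590 = 0.037518
P(Breathing circuit down) [OR] = 1 − (1−0.08) × (1−0.09) = 0.162800
P(Scavenge line unavailable) [AND] = 0.07 × 0.07 = 0.004900
P(Vaporizer chain unavailable) [AND] = 0.162800 × 0.14 × 0.004900 = 0.000112
P(Anesthesia gas delivery interrupted) [OR] = 1 − (1−0.037518) × (1−0.000112) = 0.037626
Rounded to 4 decimal places: P(Anesthesia gas delivery interrupted) ≈ 0.0376.

0.0376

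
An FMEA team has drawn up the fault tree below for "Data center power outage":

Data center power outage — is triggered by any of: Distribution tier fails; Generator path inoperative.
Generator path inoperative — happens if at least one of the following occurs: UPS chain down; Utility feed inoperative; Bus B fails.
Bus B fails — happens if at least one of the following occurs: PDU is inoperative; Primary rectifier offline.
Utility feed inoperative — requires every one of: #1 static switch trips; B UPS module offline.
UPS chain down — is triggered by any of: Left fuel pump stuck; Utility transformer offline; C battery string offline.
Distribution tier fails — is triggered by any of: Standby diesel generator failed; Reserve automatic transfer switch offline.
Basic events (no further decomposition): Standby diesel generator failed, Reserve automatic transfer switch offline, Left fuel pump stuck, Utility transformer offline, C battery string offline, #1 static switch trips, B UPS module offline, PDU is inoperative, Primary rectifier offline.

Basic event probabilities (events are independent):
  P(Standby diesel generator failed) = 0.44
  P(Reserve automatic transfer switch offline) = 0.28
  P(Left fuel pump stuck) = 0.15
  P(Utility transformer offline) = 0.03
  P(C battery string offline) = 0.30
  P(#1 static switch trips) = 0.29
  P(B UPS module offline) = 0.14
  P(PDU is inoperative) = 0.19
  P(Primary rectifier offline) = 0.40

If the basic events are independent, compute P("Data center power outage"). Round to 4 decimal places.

0.8915

P(Distribution tier fails) [OR] = 1 − (1−0.44) × (1−0.28) = 0.596800
P(UPS chain down) [OR] = 1 − (1−0.15) × (1−0.03) × (1−0.30) = 0.422850
P(Utility feed inoperative) [AND] = 0.29 × 0.14 = 0.040600
P(Bus B fails) [OR] = 1 − (1−0.19) × (1−0.40) = 0.514000
P(Generator path inoperative) [OR] = 1 − (1−0.422850) × (1−0.040600) × (1−0.514000) = 0.730893
P(Data center power outage) [OR] = 1 − (1−0.596800) × (1−0.730893) = 0.891496
Rounded to 4 decimal places: P(Data center power outage) ≈ 0.8915.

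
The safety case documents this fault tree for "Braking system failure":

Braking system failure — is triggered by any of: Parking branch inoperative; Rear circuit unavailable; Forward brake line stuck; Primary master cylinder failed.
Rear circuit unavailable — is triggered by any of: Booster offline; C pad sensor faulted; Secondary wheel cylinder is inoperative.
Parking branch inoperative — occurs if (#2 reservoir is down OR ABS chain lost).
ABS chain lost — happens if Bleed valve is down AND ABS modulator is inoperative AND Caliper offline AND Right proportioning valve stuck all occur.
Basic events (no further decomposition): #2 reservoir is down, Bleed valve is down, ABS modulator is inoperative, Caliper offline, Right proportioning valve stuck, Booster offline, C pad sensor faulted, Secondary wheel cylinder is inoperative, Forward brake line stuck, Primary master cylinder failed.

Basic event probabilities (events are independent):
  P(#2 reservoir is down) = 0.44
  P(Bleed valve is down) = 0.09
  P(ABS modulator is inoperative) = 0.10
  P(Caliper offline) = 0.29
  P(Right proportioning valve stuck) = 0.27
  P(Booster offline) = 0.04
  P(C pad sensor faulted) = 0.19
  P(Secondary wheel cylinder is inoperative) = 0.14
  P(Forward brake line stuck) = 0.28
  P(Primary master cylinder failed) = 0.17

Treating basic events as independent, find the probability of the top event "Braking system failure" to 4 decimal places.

P(ABS chain lost) [AND] = 0.09 × 0.10 × 0.29 × 0.27 = 0.000705
P(Parking branch inoperative) [OR] = 1 − (1−0.44) × (1−0.000705) = 0.440395
P(Rear circuit unavailable) [OR] = 1 − (1−0.04) × (1−0.19) × (1−0.14) = 0.331264
P(Braking system failure) [OR] = 1 − (1−0.440395) × (1−0.331264) × (1−0.28) × (1−0.17) = 0.776361
Rounded to 4 decimal places: P(Braking system failure) ≈ 0.7764.

0.7764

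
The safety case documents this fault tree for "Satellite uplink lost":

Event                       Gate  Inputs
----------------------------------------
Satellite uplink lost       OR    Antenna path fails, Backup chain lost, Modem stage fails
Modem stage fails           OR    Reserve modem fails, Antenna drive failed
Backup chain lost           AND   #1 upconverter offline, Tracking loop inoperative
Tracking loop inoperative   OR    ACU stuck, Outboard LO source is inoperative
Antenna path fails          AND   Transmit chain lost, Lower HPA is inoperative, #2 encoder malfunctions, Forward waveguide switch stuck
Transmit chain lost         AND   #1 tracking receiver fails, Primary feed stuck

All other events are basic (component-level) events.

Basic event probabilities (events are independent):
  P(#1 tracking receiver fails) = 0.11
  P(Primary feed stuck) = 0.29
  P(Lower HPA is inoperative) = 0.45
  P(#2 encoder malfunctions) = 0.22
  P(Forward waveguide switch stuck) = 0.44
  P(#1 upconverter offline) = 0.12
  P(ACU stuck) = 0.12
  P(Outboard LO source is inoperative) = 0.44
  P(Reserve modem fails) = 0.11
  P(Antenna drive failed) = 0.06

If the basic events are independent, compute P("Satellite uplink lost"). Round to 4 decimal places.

P(Transmit chain lost) [AND] = 0.11 × 0.29 = 0.031900
P(Antenna path fails) [AND] = 0.031900 × 0.45 × 0.22 × 0.44 = 0.001390
P(Tracking loop inoperative) [OR] = 1 − (1−0.12) × (1−0.44) = 0.507200
P(Backup chain lost) [AND] = 0.12 × 0.507200 = 0.060864
P(Modem stage fails) [OR] = 1 − (1−0.11) × (1−0.06) = 0.163400
P(Satellite uplink lost) [OR] = 1 − (1−0.001390) × (1−0.060864) × (1−0.163400) = 0.215411
Rounded to 4 decimal places: P(Satellite uplink lost) ≈ 0.2154.

0.2154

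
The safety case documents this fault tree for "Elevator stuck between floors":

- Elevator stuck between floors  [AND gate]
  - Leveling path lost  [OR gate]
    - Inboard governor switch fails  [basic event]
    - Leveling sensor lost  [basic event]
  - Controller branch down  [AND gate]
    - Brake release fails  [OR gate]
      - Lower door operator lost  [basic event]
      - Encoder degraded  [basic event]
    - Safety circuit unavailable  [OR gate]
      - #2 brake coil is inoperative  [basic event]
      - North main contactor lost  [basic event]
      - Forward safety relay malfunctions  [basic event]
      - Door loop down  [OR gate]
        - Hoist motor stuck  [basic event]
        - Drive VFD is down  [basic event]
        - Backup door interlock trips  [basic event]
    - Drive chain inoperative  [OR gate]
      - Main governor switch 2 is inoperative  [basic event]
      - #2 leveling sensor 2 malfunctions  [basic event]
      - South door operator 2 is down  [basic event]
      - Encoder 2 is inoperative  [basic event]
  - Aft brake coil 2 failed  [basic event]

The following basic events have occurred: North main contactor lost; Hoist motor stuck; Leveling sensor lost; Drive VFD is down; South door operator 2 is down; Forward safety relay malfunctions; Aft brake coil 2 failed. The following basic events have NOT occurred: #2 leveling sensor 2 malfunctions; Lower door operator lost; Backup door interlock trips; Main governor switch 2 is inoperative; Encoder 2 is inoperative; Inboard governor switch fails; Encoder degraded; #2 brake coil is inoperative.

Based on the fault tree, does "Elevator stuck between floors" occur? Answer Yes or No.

No

Leveling path lost [OR]: Inboard governor switch fails=not, Leveling sensor lost=occurs → at least one input occurs → occurs.
Brake release fails [OR]: Lower door operator lost=not, Encoder degraded=not → no input occurs → does not occur.
Door loop down [OR]: Hoist motor stuck=occurs, Drive VFD is down=occurs, Backup door interlock trips=not → at least one input occurs → occurs.
Safety circuit unavailable [OR]: #2 brake coil is inoperative=not, North main contactor lost=occurs, Forward safety relay malfunctions=occurs, Door loop down=occurs → at least one input occurs → occurs.
Drive chain inoperative [OR]: Main governor switch 2 is inoperative=not, #2 leveling sensor 2 malfunctions=not, South door operator 2 is down=occurs, Encoder 2 is inoperative=not → at least one input occurs → occurs.
Controller branch down [AND]: Brake release fails=not, Safety circuit unavailable=occurs, Drive chain inoperative=occurs → not all inputs occur → does not occur.
Elevator stuck between floors [AND]: Leveling path lost=occurs, Controller branch down=not, Aft brake coil 2 failed=occurs → not all inputs occur → does not occur.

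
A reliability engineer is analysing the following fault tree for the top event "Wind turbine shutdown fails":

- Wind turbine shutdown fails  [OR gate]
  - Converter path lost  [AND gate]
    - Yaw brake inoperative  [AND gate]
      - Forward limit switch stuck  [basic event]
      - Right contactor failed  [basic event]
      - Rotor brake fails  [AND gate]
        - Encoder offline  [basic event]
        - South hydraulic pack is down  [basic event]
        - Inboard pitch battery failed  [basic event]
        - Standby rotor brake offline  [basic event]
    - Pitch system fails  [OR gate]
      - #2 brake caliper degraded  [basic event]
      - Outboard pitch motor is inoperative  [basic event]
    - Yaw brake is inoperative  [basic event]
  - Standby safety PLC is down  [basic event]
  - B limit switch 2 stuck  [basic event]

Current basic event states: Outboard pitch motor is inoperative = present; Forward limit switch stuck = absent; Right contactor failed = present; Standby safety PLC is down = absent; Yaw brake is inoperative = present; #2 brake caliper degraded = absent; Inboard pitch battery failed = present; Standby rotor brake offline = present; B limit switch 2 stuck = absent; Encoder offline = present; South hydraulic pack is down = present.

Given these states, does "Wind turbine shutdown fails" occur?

Rotor brake fails [AND]: Encoder offline=occurs, South hydraulic pack is down=occurs, Inboard pitch battery failed=occurs, Standby rotor brake offline=occurs → all inputs occur → occurs.
Yaw brake inoperative [AND]: Forward limit switch stuck=not, Right contactor failed=occurs, Rotor brake fails=occurs → not all inputs occur → does not occur.
Pitch system fails [OR]: #2 brake caliper degraded=not, Outboard pitch motor is inoperative=occurs → at least one input occurs → occurs.
Converter path lost [AND]: Yaw brake inoperative=not, Pitch system fails=occurs, Yaw brake is inoperative=occurs → not all inputs occur → does not occur.
Wind turbine shutdown fails [OR]: Converter path lost=not, Standby safety PLC is down=not, B limit switch 2 stuck=not → no input occurs → does not occur.

No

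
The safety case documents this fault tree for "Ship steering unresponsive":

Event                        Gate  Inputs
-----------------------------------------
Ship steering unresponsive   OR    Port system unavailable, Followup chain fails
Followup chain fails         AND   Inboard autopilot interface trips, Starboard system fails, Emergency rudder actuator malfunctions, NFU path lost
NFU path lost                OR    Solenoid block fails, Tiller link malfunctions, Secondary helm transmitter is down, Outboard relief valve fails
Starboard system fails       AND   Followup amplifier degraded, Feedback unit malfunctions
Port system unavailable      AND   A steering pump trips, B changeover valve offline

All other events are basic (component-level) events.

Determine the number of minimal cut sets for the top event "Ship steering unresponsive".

5

Port system unavailable [AND]: one cut set from each child combined → 1 × 1 = 1 cut set(s).
Starboard system fails [AND]: one cut set from each child combined → 1 × 1 = 1 cut set(s).
NFU path lost [OR]: union of children's cut sets → 4 cut set(s).
Followup chain fails [AND]: one cut set from each child combined → 1 × 1 × 1 × 4 = 4 cut set(s).
Ship steering unresponsive [OR]: union of children's cut sets → 5 cut set(s).
Minimal cut sets: {A steering pump trips, B changeover valve offline}; {Emergency rudder actuator malfunctions, Feedback unit malfunctions, Followup amplifier degraded, Inboard autopilot interface trips, Solenoid block fails}; {Emergency rudder actuator malfunctions, Feedback unit malfunctions, Followup amplifier degraded, Inboard autopilot interface trips, Tiller link malfunctions}; {Emergency rudder actuator malfunctions, Feedback unit malfunctions, Followup amplifier degraded, Inboard autopilot interface trips, Secondary helm transmitter is down}; {Emergency rudder actuator malfunctions, Feedback unit malfunctions, Followup amplifier degraded, Inboard autopilot interface trips, Outboard relief valve fails}.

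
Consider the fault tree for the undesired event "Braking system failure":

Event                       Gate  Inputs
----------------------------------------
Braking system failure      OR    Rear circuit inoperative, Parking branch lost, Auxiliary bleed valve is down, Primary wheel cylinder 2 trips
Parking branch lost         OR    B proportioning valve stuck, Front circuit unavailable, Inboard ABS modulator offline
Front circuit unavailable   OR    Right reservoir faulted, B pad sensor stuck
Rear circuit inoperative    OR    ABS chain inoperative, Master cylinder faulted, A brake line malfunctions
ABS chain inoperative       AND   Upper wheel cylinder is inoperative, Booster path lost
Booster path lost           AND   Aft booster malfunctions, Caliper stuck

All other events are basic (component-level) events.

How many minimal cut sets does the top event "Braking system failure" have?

Booster path lost [AND]: one cut set from each child combined → 1 × 1 = 1 cut set(s).
ABS chain inoperative [AND]: one cut set from each child combined → 1 × 1 = 1 cut set(s).
Rear circuit inoperative [OR]: union of children's cut sets → 3 cut set(s).
Front circuit unavailable [OR]: union of children's cut sets → 2 cut set(s).
Parking branch lost [OR]: union of children's cut sets → 4 cut set(s).
Braking system failure [OR]: union of children's cut sets → 9 cut set(s).
Minimal cut sets: {Aft booster malfunctions, Caliper stuck, Upper wheel cylinder is inoperative}; {Master cylinder faulted}; {A brake line malfunctions}; {B proportioning valve stuck}; {Right reservoir faulted}; {B pad sensor stuck}; {Inboard ABS modulator offline}; {Auxiliary bleed valve is down}; {Primary wheel cylinder 2 trips}.

9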